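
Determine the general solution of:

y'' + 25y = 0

Characteristic equation: r² + 25 = 0
Roots: r = ±5i (complex conjugates)
General solution: y = C₁cos(5x) + C₂sin(5x)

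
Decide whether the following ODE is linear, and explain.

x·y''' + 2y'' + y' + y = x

Linear (y and its derivatives appear to the first power only, no products of y terms)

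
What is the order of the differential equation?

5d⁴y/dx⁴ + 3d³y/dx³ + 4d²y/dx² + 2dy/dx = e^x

The order is 4 (highest derivative is of order 4).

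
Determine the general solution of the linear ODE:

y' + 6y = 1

Using integrating factor method:

General solution: y = 1/6 + Ce^(-6x)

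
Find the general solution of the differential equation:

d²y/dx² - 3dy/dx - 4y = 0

Characteristic equation: r² - 3r - 4 = 0
Roots: r = 4, -1 (distinct real)
General solution: y = C₁e^(4x) + C₂e^(-x)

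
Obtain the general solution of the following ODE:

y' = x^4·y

Separating variables and integrating:
ln|y| = x^5/5 + C

General solution: y = Ce^(x^5/5)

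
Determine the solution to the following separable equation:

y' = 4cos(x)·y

Separating variables and integrating:
ln|y| = 4sin(x) + C

General solution: y = Ce^(4sin(x))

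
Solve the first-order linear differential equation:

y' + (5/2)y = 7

Using integrating factor method:

General solution: y = 14/5 + Ce^(-5x/2)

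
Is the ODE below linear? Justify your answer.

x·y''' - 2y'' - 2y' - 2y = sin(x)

Yes. Linear (y and its derivatives appear to the first power only, no products of y terms)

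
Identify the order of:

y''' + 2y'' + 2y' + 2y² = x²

The order is 3 (highest derivative is of order 3).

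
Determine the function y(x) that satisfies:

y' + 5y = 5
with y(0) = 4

General solution: y = 1 + Ce^(-5x)
Applying y(0) = 4: C = 4 - 1 = 3
Particular solution: y = 1 + 3e^(-5x)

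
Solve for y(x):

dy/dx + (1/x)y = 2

Using integrating factor method:

General solution: y = x + C/x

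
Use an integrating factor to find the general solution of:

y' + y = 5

Using integrating factor method:

General solution: y = 5 + Ce^(-x)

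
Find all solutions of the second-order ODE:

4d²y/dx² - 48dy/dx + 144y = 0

Characteristic equation: 4r² - 48r + 144 = 0
Divide by 4: r² - 12r + 36 = 0
Factored: (r - 6)² = 0
Repeated root: r = 6
General solution: y = (C₁ + C₂x)e^(6x)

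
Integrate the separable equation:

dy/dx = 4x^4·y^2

Separating variables and integrating:
-1/y = 4x^5/5 + C

General solution: y^-1 = (-4/5)x^5 + C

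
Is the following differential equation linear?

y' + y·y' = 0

No. Nonlinear (product y·y')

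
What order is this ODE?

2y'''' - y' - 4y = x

The order is 4 (highest derivative is of order 4).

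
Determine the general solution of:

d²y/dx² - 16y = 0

Characteristic equation: r² - 16 = 0
Roots: r = 4, -4 (distinct real)
General solution: y = C₁e^(4x) + C₂e^(-4x)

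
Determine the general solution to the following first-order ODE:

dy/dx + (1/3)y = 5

Using integrating factor method:

General solution: y = 15 + Ce^(-x/3)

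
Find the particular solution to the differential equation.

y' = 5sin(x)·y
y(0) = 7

General solution: y = Ce^(-5cos(x))
Applying IC y(0) = 7:
Particular solution: y = 7e^(5(1-cos(x)))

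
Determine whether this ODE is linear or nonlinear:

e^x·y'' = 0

Linear (y and its derivatives appear to the first power only, no products of y terms)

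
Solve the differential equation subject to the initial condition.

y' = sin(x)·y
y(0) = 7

General solution: y = Ce^(-cos(x))
Applying IC y(0) = 7:
Particular solution: y = 7e^(1-cos(x))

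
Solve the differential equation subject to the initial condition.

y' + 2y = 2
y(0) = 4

General solution: y = 1 + Ce^(-2x)
Applying y(0) = 4: C = 4 - 1 = 3
Particular solution: y = 1 + 3e^(-2x)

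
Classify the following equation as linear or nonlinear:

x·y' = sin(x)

Linear (y and its derivatives appear to the first power only, no products of y terms)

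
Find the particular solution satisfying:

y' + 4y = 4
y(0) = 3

General solution: y = 1 + Ce^(-4x)
Applying y(0) = 3: C = 3 - 1 = 2
Particular solution: y = 1 + 2e^(-4x)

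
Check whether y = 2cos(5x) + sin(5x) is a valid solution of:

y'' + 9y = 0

Verification:
y'' = -50cos(5x) - 25sin(5x)
y'' + 9y ≠ 0 (frequency mismatch: got 25 instead of 9)

No, it is not a solution.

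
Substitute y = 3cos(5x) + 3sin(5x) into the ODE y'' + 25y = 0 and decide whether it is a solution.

Verification:
y'' = -75cos(5x) - 75sin(5x)
y'' + 25y = 0 ✓

Yes, it is a solution.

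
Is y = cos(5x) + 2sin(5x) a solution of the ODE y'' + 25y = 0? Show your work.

Verification:
y'' = -25cos(5x) - 50sin(5x)
y'' + 25y = 0 ✓

Yes, it is a solution.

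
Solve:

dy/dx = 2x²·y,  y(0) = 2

General solution: y = Ce^(2x³/3)
Applying IC y(0) = 2:
Particular solution: y = 2e^(2x³/3)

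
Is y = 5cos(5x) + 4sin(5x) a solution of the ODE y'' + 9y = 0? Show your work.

Verification:
y'' = -125cos(5x) - 100sin(5x)
y'' + 9y ≠ 0 (frequency mismatch: got 25 instead of 9)

No, it is not a solution.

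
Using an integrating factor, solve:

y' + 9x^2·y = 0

Using integrating factor method:

General solution: y = Ce^(-3x^3)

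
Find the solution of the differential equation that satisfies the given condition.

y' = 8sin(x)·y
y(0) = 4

General solution: y = Ce^(-8cos(x))
Applying IC y(0) = 4:
Particular solution: y = 4e^(8(1-cos(x)))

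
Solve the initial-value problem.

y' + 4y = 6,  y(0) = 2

General solution: y = 3/2 + Ce^(-4x)
Applying y(0) = 2: C = 2 - 3/2 = 1/2
Particular solution: y = 3/2 + (1/2)e^(-4x)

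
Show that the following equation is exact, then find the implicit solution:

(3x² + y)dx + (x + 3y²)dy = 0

Verify exactness: ∂M/∂y = ∂N/∂x ✓
Find F(x,y) such that ∂F/∂x = M, ∂F/∂y = N
Solution: x³ + xy + y³ = C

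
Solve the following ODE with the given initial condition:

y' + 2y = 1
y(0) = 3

General solution: y = 1/2 + Ce^(-2x)
Applying y(0) = 3: C = 3 - 1/2 = 5/2
Particular solution: y = 1/2 + (5/2)e^(-2x)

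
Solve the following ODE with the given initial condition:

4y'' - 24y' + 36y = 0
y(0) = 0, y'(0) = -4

General solution: y = (C₁ + C₂x)e^(3x)
Repeated root r = 3
Applying ICs: C₁ = 0, C₂ = -4
Particular solution: y = -4xe^(3x)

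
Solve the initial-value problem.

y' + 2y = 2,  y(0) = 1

General solution: y = 1 + Ce^(-2x)
Applying y(0) = 1: C = 1 - 1 = 0
Particular solution: y = 1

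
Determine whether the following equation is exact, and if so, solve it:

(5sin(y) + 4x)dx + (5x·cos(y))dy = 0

Verify exactness: ∂M/∂y = ∂N/∂x ✓
Find F(x,y) such that ∂F/∂x = M, ∂F/∂y = N
Solution: 5x·sin(y) + 2x² = C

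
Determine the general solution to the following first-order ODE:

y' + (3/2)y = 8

Using integrating factor method:

General solution: y = 16/3 + Ce^(-3x/2)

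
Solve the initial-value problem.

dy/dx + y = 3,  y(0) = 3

General solution: y = 3 + Ce^(-x)
Applying y(0) = 3: C = 3 - 3 = 0
Particular solution: y = 3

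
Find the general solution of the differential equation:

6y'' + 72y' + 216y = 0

Characteristic equation: 6r² + 72r + 216 = 0
Divide by 6: r² + 12r + 36 = 0
Factored: (r + 6)² = 0
Repeated root: r = -6
General solution: y = (C₁ + C₂x)e^(-6x)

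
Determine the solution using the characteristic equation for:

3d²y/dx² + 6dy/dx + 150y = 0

Characteristic equation: 3r² + 6r + 150 = 0
Divide by 3: r² + 2r + 50 = 0
Roots: r = -1 ± 7i (complex conjugates)
General solution: y = e^(-x)(C₁cos(7x) + C₂sin(7x))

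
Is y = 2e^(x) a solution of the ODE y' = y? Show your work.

Verification:
y = 2e^(x)
y' = 2e^(x)
y = 2e^(x)
y' = y ✓

Yes, it is a solution.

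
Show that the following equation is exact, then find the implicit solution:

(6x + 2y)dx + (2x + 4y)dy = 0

Verify exactness: ∂M/∂y = ∂N/∂x ✓
Find F(x,y) such that ∂F/∂x = M, ∂F/∂y = N
Solution: 3x² + 2xy + 2y² = C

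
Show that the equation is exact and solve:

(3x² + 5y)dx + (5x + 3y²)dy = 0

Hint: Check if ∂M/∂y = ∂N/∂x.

Verify exactness: ∂M/∂y = ∂N/∂x ✓
Find F(x,y) such that ∂F/∂x = M, ∂F/∂y = N
Solution: x³ + 5xy + y³ = C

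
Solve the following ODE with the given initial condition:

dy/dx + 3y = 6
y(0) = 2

General solution: y = 2 + Ce^(-3x)
Applying y(0) = 2: C = 2 - 2 = 0
Particular solution: y = 2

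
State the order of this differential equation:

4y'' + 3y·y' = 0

The order is 2 (highest derivative is of order 2).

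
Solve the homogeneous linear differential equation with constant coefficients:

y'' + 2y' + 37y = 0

Characteristic equation: r² + 2r + 37 = 0
Roots: r = -1 ± 6i (complex conjugates)
General solution: y = e^(-x)(C₁cos(6x) + C₂sin(6x))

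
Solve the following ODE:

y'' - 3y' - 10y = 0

Characteristic equation: r² - 3r - 10 = 0
Roots: r = 5, -2 (distinct real)
General solution: y = C₁e^(5x) + C₂e^(-2x)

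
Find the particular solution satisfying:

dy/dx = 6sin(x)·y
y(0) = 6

General solution: y = Ce^(-6cos(x))
Applying IC y(0) = 6:
Particular solution: y = 6e^(6(1-cos(x)))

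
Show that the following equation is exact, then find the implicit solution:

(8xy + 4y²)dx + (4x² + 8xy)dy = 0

Verify exactness: ∂M/∂y = ∂N/∂x ✓
Find F(x,y) such that ∂F/∂x = M, ∂F/∂y = N
Solution: 4x²y + 4xy² = C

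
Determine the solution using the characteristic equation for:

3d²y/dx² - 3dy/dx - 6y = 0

Characteristic equation: 3r² - 3r - 6 = 0
Divide by 3: r² - r - 2 = 0
Roots: r = 2, -1 (distinct real)
General solution: y = C₁e^(2x) + C₂e^(-x)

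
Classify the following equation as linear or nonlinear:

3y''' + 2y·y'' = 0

Nonlinear (y·y'' term)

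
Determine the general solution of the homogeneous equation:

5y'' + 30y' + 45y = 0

Characteristic equation: 5r² + 30r + 45 = 0
Divide by 5: r² + 6r + 9 = 0
Factored: (r + 3)² = 0
Repeated root: r = -3
General solution: y = (C₁ + C₂x)e^(-3x)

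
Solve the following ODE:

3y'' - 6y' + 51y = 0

Characteristic equation: 3r² - 6r + 51 = 0
Divide by 3: r² - 2r + 17 = 0
Roots: r = 1 ± 4i (complex conjugates)
General solution: y = e^x(C₁cos(4x) + C₂sin(4x))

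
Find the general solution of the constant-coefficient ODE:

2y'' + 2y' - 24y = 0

Characteristic equation: 2r² + 2r - 24 = 0
Divide by 2: r² + r - 12 = 0
Roots: r = 3, -4 (distinct real)
General solution: y = C₁e^(3x) + C₂e^(-4x)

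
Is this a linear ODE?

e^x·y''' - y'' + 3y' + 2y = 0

Yes. Linear (y and its derivatives appear to the first power only, no products of y terms)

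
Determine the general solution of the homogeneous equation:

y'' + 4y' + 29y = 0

Characteristic equation: r² + 4r + 29 = 0
Roots: r = -2 ± 5i (complex conjugates)
General solution: y = e^(-2x)(C₁cos(5x) + C₂sin(5x))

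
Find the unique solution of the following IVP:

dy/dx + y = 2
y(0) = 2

General solution: y = 2 + Ce^(-x)
Applying y(0) = 2: C = 2 - 2 = 0
Particular solution: y = 2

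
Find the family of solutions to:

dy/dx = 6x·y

Separating variables and integrating:
ln|y| = 3x^2 + C

General solution: y = Ce^(3x^2)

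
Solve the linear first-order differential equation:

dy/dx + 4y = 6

Using integrating factor method:

General solution: y = 3/2 + Ce^(-4x)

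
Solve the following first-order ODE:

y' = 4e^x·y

Separating variables and integrating:
ln|y| = 4e^x + C

General solution: y = Ce^(4e^x)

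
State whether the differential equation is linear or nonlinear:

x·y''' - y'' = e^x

Linear (y and its derivatives appear to the first power only, no products of y terms)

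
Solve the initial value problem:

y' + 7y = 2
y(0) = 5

General solution: y = 2/7 + Ce^(-7x)
Applying y(0) = 5: C = 5 - 2/7 = 33/7
Particular solution: y = 2/7 + (33/7)e^(-7x)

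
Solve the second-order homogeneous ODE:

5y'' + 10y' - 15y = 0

Characteristic equation: 5r² + 10r - 15 = 0
Divide by 5: r² + 2r - 3 = 0
Roots: r = 1, -3 (distinct real)
General solution: y = C₁e^x + C₂e^(-3x)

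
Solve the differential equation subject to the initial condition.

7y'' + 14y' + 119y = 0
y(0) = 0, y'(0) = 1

General solution: y = e^(-x)(C₁cos(4x) + C₂sin(4x))
Complex roots r = -1 ± 4i
Applying ICs: C₁ = 0, C₂ = 1/4
Particular solution: y = e^(-x)((1/4)sin(4x))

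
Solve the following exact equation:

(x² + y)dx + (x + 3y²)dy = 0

Verify exactness: ∂M/∂y = ∂N/∂x ✓
Find F(x,y) such that ∂F/∂x = M, ∂F/∂y = N
Solution: x³/3 + xy + y³ = C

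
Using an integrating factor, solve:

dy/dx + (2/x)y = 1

Using integrating factor method:

General solution: y = (1/3)x + Cx^(-2)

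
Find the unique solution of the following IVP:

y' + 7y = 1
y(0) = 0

General solution: y = 1/7 + Ce^(-7x)
Applying y(0) = 0: C = 0 - 1/7 = -1/7
Particular solution: y = 1/7 - (1/7)e^(-7x)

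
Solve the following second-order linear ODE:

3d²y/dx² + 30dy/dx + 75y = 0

Characteristic equation: 3r² + 30r + 75 = 0
Divide by 3: r² + 10r + 25 = 0
Factored: (r + 5)² = 0
Repeated root: r = -5
General solution: y = (C₁ + C₂x)e^(-5x)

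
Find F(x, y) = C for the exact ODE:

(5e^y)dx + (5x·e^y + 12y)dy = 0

Verify exactness: ∂M/∂y = ∂N/∂x ✓
Find F(x,y) such that ∂F/∂x = M, ∂F/∂y = N
Solution: 5x·e^y + 6y² = C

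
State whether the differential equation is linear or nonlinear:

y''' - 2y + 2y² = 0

Nonlinear (y² term)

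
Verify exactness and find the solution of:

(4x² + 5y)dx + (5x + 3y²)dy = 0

Verify exactness: ∂M/∂y = ∂N/∂x ✓
Find F(x,y) such that ∂F/∂x = M, ∂F/∂y = N
Solution: 4x³/3 + 5xy + y³ = C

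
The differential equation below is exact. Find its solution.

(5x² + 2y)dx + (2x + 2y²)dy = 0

Verify exactness: ∂M/∂y = ∂N/∂x ✓
Find F(x,y) such that ∂F/∂x = M, ∂F/∂y = N
Solution: 5x³/3 + 2xy + 2y³/3 = C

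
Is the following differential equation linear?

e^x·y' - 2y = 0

Yes. Linear (y and its derivatives appear to the first power only, no products of y terms)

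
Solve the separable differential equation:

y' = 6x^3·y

Separating variables and integrating:
ln|y| = 3x^4/2 + C

General solution: y = Ce^(3x^4/2)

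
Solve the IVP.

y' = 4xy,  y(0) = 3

General solution: y = Ce^(2x²)
Applying IC y(0) = 3:
Particular solution: y = 3e^(2x²)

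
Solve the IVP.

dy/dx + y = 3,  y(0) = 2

General solution: y = 3 + Ce^(-x)
Applying y(0) = 2: C = 2 - 3 = -1
Particular solution: y = 3 - e^(-x)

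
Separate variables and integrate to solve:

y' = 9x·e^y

Separating variables and integrating:
-e^(-y) = 9x²/2 + C

General solution: y = -ln(C - 9x²/2)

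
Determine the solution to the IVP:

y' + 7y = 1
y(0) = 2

General solution: y = 1/7 + Ce^(-7x)
Applying y(0) = 2: C = 2 - 1/7 = 13/7
Particular solution: y = 1/7 + (13/7)e^(-7x)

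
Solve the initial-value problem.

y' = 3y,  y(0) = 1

General solution: y = Ce^(3x)
Applying IC y(0) = 1:
Particular solution: y = e^(3x)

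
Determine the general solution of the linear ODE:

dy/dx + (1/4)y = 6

Using integrating factor method:

General solution: y = 24 + Ce^(-x/4)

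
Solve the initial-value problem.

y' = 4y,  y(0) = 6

General solution: y = Ce^(4x)
Applying IC y(0) = 6:
Particular solution: y = 6e^(4x)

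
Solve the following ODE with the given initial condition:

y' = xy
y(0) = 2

General solution: y = Ce^(x²/2)
Applying IC y(0) = 2:
Particular solution: y = 2e^(x²/2)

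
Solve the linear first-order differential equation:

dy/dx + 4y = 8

Using integrating factor method:

General solution: y = 2 + Ce^(-4x)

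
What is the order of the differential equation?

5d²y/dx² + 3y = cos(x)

The order is 2 (highest derivative is of order 2).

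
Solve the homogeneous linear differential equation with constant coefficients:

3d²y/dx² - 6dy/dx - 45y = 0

Characteristic equation: 3r² - 6r - 45 = 0
Divide by 3: r² - 2r - 15 = 0
Roots: r = 5, -3 (distinct real)
General solution: y = C₁e^(5x) + C₂e^(-3x)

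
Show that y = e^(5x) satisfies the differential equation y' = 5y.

Verification:
y = e^(5x)
y' = 5e^(5x)
5y = 5e^(5x)
y' = 5y ✓

Yes, it is a solution.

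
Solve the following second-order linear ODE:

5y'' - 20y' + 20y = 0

Characteristic equation: 5r² - 20r + 20 = 0
Divide by 5: r² - 4r + 4 = 0
Factored: (r - 2)² = 0
Repeated root: r = 2
General solution: y = (C₁ + C₂x)e^(2x)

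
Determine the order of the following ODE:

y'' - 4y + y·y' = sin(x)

The order is 2 (highest derivative is of order 2).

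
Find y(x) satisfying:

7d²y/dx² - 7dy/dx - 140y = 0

Characteristic equation: 7r² - 7r - 140 = 0
Divide by 7: r² - r - 20 = 0
Roots: r = 5, -4 (distinct real)
General solution: y = C₁e^(5x) + C₂e^(-4x)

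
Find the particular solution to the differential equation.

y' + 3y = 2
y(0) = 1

General solution: y = 2/3 + Ce^(-3x)
Applying y(0) = 1: C = 1 - 2/3 = 1/3
Particular solution: y = 2/3 + (1/3)e^(-3x)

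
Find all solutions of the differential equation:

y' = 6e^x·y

Separating variables and integrating:
ln|y| = 6e^x + C

General solution: y = Ce^(6e^x)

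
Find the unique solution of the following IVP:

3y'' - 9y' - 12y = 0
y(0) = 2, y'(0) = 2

General solution: y = C₁e^(4x) + C₂e^(-x)
Applying ICs: C₁ = 4/5, C₂ = 6/5
Particular solution: y = (4/5)e^(4x) + (6/5)e^(-x)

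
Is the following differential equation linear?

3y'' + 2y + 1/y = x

No. Nonlinear (1/y term)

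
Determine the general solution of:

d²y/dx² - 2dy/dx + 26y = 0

Characteristic equation: r² - 2r + 26 = 0
Roots: r = 1 ± 5i (complex conjugates)
General solution: y = e^x(C₁cos(5x) + C₂sin(5x))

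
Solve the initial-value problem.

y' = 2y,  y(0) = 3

General solution: y = Ce^(2x)
Applying IC y(0) = 3:
Particular solution: y = 3e^(2x)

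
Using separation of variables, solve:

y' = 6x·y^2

Separating variables and integrating:
-1/y = 3x^2 + C

General solution: y^-1 = -3x^2 + C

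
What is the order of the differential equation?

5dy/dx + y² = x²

The order is 1 (highest derivative is of order 1).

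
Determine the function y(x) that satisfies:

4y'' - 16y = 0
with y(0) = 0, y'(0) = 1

General solution: y = C₁e^(2x) + C₂e^(-2x)
Applying ICs: C₁ = 1/4, C₂ = -1/4
Particular solution: y = (1/4)e^(2x) - (1/4)e^(-2x)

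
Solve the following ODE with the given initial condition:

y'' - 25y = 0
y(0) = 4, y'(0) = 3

General solution: y = C₁e^(5x) + C₂e^(-5x)
Applying ICs: C₁ = 23/10, C₂ = 17/10
Particular solution: y = (23/10)e^(5x) + (17/10)e^(-5x)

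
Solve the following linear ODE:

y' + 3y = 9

Using integrating factor method:

General solution: y = 3 + Ce^(-3x)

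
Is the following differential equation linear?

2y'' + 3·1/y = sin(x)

No. Nonlinear (1/y term)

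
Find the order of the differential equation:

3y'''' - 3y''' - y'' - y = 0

The order is 4 (highest derivative is of order 4).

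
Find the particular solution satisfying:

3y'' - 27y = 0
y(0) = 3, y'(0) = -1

General solution: y = C₁e^(3x) + C₂e^(-3x)
Applying ICs: C₁ = 4/3, C₂ = 5/3
Particular solution: y = (4/3)e^(3x) + (5/3)e^(-3x)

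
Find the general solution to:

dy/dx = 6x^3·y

Separating variables and integrating:
ln|y| = 3x^4/2 + C

General solution: y = Ce^(3x^4/2)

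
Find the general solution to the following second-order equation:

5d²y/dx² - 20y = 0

Characteristic equation: 5r² - 20 = 0
Divide by 5: r² - 4 = 0
Roots: r = 2, -2 (distinct real)
General solution: y = C₁e^(2x) + C₂e^(-2x)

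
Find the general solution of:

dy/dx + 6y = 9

Using integrating factor method:

General solution: y = 3/2 + Ce^(-6x)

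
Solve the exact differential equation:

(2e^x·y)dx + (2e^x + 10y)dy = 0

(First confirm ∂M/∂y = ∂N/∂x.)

Verify exactness: ∂M/∂y = ∂N/∂x ✓
Find F(x,y) such that ∂F/∂x = M, ∂F/∂y = N
Solution: 2e^x·y + 5y² = C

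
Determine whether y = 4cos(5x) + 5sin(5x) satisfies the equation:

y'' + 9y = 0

Verification:
y'' = -100cos(5x) - 125sin(5x)
y'' + 9y ≠ 0 (frequency mismatch: got 25 instead of 9)

No, it is not a solution.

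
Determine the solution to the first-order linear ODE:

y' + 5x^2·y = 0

Using integrating factor method:

General solution: y = Ce^(-5x^3/3)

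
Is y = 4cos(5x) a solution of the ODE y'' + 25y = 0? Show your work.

Verification:
y'' = -100cos(5x)
y'' + 25y = 0 ✓

Yes, it is a solution.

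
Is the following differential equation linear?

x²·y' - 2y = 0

Yes. Linear (y and its derivatives appear to the first power only, no products of y terms)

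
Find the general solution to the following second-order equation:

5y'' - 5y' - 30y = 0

Characteristic equation: 5r² - 5r - 30 = 0
Divide by 5: r² - r - 6 = 0
Roots: r = 3, -2 (distinct real)
General solution: y = C₁e^(3x) + C₂e^(-2x)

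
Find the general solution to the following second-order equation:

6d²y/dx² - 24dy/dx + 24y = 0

Characteristic equation: 6r² - 24r + 24 = 0
Divide by 6: r² - 4r + 4 = 0
Factored: (r - 2)² = 0
Repeated root: r = 2
General solution: y = (C₁ + C₂x)e^(2x)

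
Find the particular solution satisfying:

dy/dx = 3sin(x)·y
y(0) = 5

General solution: y = Ce^(-3cos(x))
Applying IC y(0) = 5:
Particular solution: y = 5e^(3(1-cos(x)))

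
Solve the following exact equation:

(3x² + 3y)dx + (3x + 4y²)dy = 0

Verify exactness: ∂M/∂y = ∂N/∂x ✓
Find F(x,y) such that ∂F/∂x = M, ∂F/∂y = N
Solution: x³ + 3xy + 4y³/3 = C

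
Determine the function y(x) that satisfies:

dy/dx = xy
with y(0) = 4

General solution: y = Ce^(x²/2)
Applying IC y(0) = 4:
Particular solution: y = 4e^(x²/2)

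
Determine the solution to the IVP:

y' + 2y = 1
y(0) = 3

General solution: y = 1/2 + Ce^(-2x)
Applying y(0) = 3: C = 3 - 1/2 = 5/2
Particular solution: y = 1/2 + (5/2)e^(-2x)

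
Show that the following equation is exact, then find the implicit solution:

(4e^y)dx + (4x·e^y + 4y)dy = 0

Verify exactness: ∂M/∂y = ∂N/∂x ✓
Find F(x,y) such that ∂F/∂x = M, ∂F/∂y = N
Solution: 4x·e^y + 2y² = C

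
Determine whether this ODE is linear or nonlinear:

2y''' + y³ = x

Nonlinear (y³ term)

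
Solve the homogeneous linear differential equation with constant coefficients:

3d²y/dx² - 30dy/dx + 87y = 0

Characteristic equation: 3r² - 30r + 87 = 0
Divide by 3: r² - 10r + 29 = 0
Roots: r = 5 ± 2i (complex conjugates)
General solution: y = e^(5x)(C₁cos(2x) + C₂sin(2x))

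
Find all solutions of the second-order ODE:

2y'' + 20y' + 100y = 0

Characteristic equation: 2r² + 20r + 100 = 0
Divide by 2: r² + 10r + 50 = 0
Roots: r = -5 ± 5i (complex conjugates)
General solution: y = e^(-5x)(C₁cos(5x) + C₂sin(5x))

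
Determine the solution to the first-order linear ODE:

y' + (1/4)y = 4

Using integrating factor method:

General solution: y = 16 + Ce^(-x/4)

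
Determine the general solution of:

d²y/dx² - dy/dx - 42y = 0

Characteristic equation: r² - r - 42 = 0
Roots: r = 7, -6 (distinct real)
General solution: y = C₁e^(7x) + C₂e^(-6x)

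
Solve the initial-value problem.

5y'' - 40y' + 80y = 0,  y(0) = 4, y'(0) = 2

General solution: y = (C₁ + C₂x)e^(4x)
Repeated root r = 4
Applying ICs: C₁ = 4, C₂ = -14
Particular solution: y = (4 - 14x)e^(4x)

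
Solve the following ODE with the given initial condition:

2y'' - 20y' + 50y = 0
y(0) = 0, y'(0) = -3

General solution: y = (C₁ + C₂x)e^(5x)
Repeated root r = 5
Applying ICs: C₁ = 0, C₂ = -3
Particular solution: y = -3xe^(5x)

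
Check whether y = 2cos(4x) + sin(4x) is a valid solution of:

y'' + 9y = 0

Verification:
y'' = -32cos(4x) - 16sin(4x)
y'' + 9y ≠ 0 (frequency mismatch: got 16 instead of 9)

No, it is not a solution.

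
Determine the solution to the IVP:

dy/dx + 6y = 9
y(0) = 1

General solution: y = 3/2 + Ce^(-6x)
Applying y(0) = 1: C = 1 - 3/2 = -1/2
Particular solution: y = 3/2 - (1/2)e^(-6x)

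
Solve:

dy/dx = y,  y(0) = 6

General solution: y = Ce^x
Applying IC y(0) = 6:
Particular solution: y = 6e^x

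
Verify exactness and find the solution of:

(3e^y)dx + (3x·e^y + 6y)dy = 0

Verify exactness: ∂M/∂y = ∂N/∂x ✓
Find F(x,y) such that ∂F/∂x = M, ∂F/∂y = N
Solution: 3x·e^y + 3y² = C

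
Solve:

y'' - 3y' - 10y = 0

Characteristic equation: r² - 3r - 10 = 0
Roots: r = 5, -2 (distinct real)
General solution: y = C₁e^(5x) + C₂e^(-2x)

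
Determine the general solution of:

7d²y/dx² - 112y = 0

Characteristic equation: 7r² - 112 = 0
Divide by 7: r² - 16 = 0
Roots: r = 4, -4 (distinct real)
General solution: y = C₁e^(4x) + C₂e^(-4x)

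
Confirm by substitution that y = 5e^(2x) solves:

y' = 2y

Verification:
y = 5e^(2x)
y' = 10e^(2x)
2y = 10e^(2x)
y' = 2y ✓

Yes, it is a solution.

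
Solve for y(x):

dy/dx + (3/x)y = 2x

Using integrating factor method:

General solution: y = (2/5)x^2 + Cx^(-3)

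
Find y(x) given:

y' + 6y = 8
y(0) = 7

General solution: y = 4/3 + Ce^(-6x)
Applying y(0) = 7: C = 7 - 4/3 = 17/3
Particular solution: y = 4/3 + (17/3)e^(-6x)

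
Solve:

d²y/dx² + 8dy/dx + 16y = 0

Characteristic equation: r² + 8r + 16 = 0
Factored: (r + 4)² = 0
Repeated root: r = -4
General solution: y = (C₁ + C₂x)e^(-4x)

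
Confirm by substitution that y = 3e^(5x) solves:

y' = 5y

Verification:
y = 3e^(5x)
y' = 15e^(5x)
5y = 15e^(5x)
y' = 5y ✓

Yes, it is a solution.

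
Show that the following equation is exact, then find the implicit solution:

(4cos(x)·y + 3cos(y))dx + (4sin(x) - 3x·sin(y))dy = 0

Verify exactness: ∂M/∂y = ∂N/∂x ✓
Find F(x,y) such that ∂F/∂x = M, ∂F/∂y = N
Solution: 4sin(x)·y + 3x·cos(y) = C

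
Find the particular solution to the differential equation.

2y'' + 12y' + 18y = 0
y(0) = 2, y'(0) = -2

General solution: y = (C₁ + C₂x)e^(-3x)
Repeated root r = -3
Applying ICs: C₁ = 2, C₂ = 4
Particular solution: y = (2 + 4x)e^(-3x)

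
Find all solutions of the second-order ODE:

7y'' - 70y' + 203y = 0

Characteristic equation: 7r² - 70r + 203 = 0
Divide by 7: r² - 10r + 29 = 0
Roots: r = 5 ± 2i (complex conjugates)
General solution: y = e^(5x)(C₁cos(2x) + C₂sin(2x))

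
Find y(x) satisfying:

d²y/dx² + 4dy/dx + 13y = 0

Characteristic equation: r² + 4r + 13 = 0
Roots: r = -2 ± 3i (complex conjugates)
General solution: y = e^(-2x)(C₁cos(3x) + C₂sin(3x))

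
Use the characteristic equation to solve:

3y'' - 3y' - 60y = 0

Characteristic equation: 3r² - 3r - 60 = 0
Divide by 3: r² - r - 20 = 0
Roots: r = 5, -4 (distinct real)
General solution: y = C₁e^(5x) + C₂e^(-4x)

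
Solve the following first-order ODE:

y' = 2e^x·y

Separating variables and integrating:
ln|y| = 2e^x + C

General solution: y = Ce^(2e^x)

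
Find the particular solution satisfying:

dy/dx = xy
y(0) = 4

General solution: y = Ce^(x²/2)
Applying IC y(0) = 4:
Particular solution: y = 4e^(x²/2)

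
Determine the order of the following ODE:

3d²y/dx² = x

The order is 2 (highest derivative is of order 2).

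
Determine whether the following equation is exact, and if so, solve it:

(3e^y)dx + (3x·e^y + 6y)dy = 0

Verify exactness: ∂M/∂y = ∂N/∂x ✓
Find F(x,y) such that ∂F/∂x = M, ∂F/∂y = N
Solution: 3x·e^y + 3y² = C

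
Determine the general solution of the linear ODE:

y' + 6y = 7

Using integrating factor method:

General solution: y = 7/6 + Ce^(-6x)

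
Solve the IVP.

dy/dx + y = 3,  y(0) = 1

General solution: y = 3 + Ce^(-x)
Applying y(0) = 1: C = 1 - 3 = -2
Particular solution: y = 3 - 2e^(-x)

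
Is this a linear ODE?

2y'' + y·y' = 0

No. Nonlinear (product y·y')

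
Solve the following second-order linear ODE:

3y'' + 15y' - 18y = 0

Characteristic equation: 3r² + 15r - 18 = 0
Divide by 3: r² + 5r - 6 = 0
Roots: r = 1, -6 (distinct real)
General solution: y = C₁e^x + C₂e^(-6x)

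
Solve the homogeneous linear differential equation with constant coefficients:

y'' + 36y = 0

Characteristic equation: r² + 36 = 0
Roots: r = ±6i (complex conjugates)
General solution: y = C₁cos(6x) + C₂sin(6x)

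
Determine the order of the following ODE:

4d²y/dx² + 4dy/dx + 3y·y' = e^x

The order is 2 (highest derivative is of order 2).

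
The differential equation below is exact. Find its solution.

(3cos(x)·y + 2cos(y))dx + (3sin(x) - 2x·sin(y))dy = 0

Verify exactness: ∂M/∂y = ∂N/∂x ✓
Find F(x,y) such that ∂F/∂x = M, ∂F/∂y = N
Solution: 3sin(x)·y + 2x·cos(y) = C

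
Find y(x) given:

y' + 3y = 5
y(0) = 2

General solution: y = 5/3 + Ce^(-3x)
Applying y(0) = 2: C = 2 - 5/3 = 1/3
Particular solution: y = 5/3 + (1/3)e^(-3x)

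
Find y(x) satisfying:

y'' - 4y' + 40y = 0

Characteristic equation: r² - 4r + 40 = 0
Roots: r = 2 ± 6i (complex conjugates)
General solution: y = e^(2x)(C₁cos(6x) + C₂sin(6x))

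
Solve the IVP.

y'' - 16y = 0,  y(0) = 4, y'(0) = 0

General solution: y = C₁e^(4x) + C₂e^(-4x)
Applying ICs: C₁ = 2, C₂ = 2
Particular solution: y = 2e^(4x) + 2e^(-4x)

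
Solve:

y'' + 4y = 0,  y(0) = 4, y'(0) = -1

General solution: y = C₁cos(2x) + C₂sin(2x)
Complex roots r = ±2i
Applying ICs: C₁ = 4, C₂ = -1/2
Particular solution: y = 4cos(2x) - (1/2)sin(2x)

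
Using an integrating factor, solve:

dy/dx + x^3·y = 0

Using integrating factor method:

General solution: y = Ce^(-x^4/4)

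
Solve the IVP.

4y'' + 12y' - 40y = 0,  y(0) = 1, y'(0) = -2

General solution: y = C₁e^(2x) + C₂e^(-5x)
Applying ICs: C₁ = 3/7, C₂ = 4/7
Particular solution: y = (3/7)e^(2x) + (4/7)e^(-5x)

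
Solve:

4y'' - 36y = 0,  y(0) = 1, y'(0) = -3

General solution: y = C₁e^(3x) + C₂e^(-3x)
Applying ICs: C₁ = 0, C₂ = 1
Particular solution: y = e^(-3x)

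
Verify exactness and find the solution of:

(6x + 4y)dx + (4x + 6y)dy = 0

Verify exactness: ∂M/∂y = ∂N/∂x ✓
Find F(x,y) such that ∂F/∂x = M, ∂F/∂y = N
Solution: 3x² + 4xy + 3y² = C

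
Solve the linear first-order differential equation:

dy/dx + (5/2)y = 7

Using integrating factor method:

General solution: y = 14/5 + Ce^(-5x/2)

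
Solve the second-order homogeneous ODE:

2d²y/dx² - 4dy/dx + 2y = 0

Characteristic equation: 2r² - 4r + 2 = 0
Divide by 2: r² - 2r + 1 = 0
Factored: (r - 1)² = 0
Repeated root: r = 1
General solution: y = (C₁ + C₂x)e^x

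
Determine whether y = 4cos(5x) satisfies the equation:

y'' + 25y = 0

Verification:
y'' = -100cos(5x)
y'' + 25y = 0 ✓

Yes, it is a solution.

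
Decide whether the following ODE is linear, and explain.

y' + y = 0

Linear (y and its derivatives appear to the first power only, no products of y terms)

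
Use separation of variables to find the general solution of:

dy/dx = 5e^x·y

Separating variables and integrating:
ln|y| = 5e^x + C

General solution: y = Ce^(5e^x)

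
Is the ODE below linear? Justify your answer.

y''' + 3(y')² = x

No. Nonlinear ((y')² term)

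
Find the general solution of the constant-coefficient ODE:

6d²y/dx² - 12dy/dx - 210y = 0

Characteristic equation: 6r² - 12r - 210 = 0
Divide by 6: r² - 2r - 35 = 0
Roots: r = 7, -5 (distinct real)
General solution: y = C₁e^(7x) + C₂e^(-5x)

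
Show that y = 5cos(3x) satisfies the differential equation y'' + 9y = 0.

Verification:
y'' = -45cos(3x)
y'' + 9y = 0 ✓

Yes, it is a solution.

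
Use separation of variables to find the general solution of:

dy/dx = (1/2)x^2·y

Separating variables and integrating:
ln|y| = x^3/6 + C

General solution: y = Ce^(x^3/6)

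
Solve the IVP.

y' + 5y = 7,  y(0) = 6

General solution: y = 7/5 + Ce^(-5x)
Applying y(0) = 6: C = 6 - 7/5 = 23/5
Particular solution: y = 7/5 + (23/5)e^(-5x)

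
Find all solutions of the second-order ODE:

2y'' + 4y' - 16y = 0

Characteristic equation: 2r² + 4r - 16 = 0
Divide by 2: r² + 2r - 8 = 0
Roots: r = 2, -4 (distinct real)
General solution: y = C₁e^(2x) + C₂e^(-4x)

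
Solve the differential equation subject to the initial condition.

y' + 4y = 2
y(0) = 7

General solution: y = 1/2 + Ce^(-4x)
Applying y(0) = 7: C = 7 - 1/2 = 13/2
Particular solution: y = 1/2 + (13/2)e^(-4x)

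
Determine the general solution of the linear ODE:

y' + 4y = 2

Using integrating factor method:

General solution: y = 1/2 + Ce^(-4x)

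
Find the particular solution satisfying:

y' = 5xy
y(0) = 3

General solution: y = Ce^(5x²/2)
Applying IC y(0) = 3:
Particular solution: y = 3e^(5x²/2)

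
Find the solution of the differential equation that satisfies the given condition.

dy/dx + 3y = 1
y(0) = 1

General solution: y = 1/3 + Ce^(-3x)
Applying y(0) = 1: C = 1 - 1/3 = 2/3
Particular solution: y = 1/3 + (2/3)e^(-3x)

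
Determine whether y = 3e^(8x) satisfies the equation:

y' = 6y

Verification:
y = 3e^(8x)
y' = 24e^(8x)
But 6y = 18e^(8x)
y' ≠ 6y — the derivative does not match

No, it is not a solution.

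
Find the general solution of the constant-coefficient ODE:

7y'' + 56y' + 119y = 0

Characteristic equation: 7r² + 56r + 119 = 0
Divide by 7: r² + 8r + 17 = 0
Roots: r = -4 ± i (complex conjugates)
General solution: y = e^(-4x)(C₁cos(x) + C₂sin(x))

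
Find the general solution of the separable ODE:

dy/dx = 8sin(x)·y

Separating variables and integrating:
ln|y| = -8cos(x) + C

General solution: y = Ce^(-8cos(x))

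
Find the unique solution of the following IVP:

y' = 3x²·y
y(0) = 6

General solution: y = Ce^(x³)
Applying IC y(0) = 6:
Particular solution: y = 6e^(x³)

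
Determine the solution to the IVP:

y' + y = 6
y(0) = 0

General solution: y = 6 + Ce^(-x)
Applying y(0) = 0: C = 0 - 6 = -6
Particular solution: y = 6 - 6e^(-x)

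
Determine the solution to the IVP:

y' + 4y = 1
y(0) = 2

General solution: y = 1/4 + Ce^(-4x)
Applying y(0) = 2: C = 2 - 1/4 = 7/4
Particular solution: y = 1/4 + (7/4)e^(-4x)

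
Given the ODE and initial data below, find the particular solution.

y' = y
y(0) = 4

General solution: y = Ce^x
Applying IC y(0) = 4:
Particular solution: y = 4e^x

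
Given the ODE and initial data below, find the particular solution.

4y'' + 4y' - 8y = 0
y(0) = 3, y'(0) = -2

General solution: y = C₁e^x + C₂e^(-2x)
Applying ICs: C₁ = 4/3, C₂ = 5/3
Particular solution: y = (4/3)e^x + (5/3)e^(-2x)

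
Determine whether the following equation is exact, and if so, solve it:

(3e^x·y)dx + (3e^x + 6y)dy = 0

Verify exactness: ∂M/∂y = ∂N/∂x ✓
Find F(x,y) such that ∂F/∂x = M, ∂F/∂y = N
Solution: 3e^x·y + 3y² = C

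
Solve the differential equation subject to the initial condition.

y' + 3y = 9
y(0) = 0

General solution: y = 3 + Ce^(-3x)
Applying y(0) = 0: C = 0 - 3 = -3
Particular solution: y = 3 - 3e^(-3x)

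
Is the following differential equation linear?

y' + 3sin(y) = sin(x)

No. Nonlinear (sin(y) is nonlinear in y)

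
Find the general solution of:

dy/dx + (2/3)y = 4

Using integrating factor method:

General solution: y = 6 + Ce^(-2x/3)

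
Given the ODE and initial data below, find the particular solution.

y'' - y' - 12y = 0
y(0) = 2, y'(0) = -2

General solution: y = C₁e^(4x) + C₂e^(-3x)
Applying ICs: C₁ = 4/7, C₂ = 10/7
Particular solution: y = (4/7)e^(4x) + (10/7)e^(-3x)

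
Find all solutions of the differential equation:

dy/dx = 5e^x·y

Separating variables and integrating:
ln|y| = 5e^x + C

General solution: y = Ce^(5e^x)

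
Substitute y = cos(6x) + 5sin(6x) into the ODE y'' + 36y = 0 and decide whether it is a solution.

Verification:
y'' = -36cos(6x) - 180sin(6x)
y'' + 36y = 0 ✓

Yes, it is a solution.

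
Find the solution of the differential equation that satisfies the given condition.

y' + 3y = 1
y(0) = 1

General solution: y = 1/3 + Ce^(-3x)
Applying y(0) = 1: C = 1 - 1/3 = 2/3
Particular solution: y = 1/3 + (2/3)e^(-3x)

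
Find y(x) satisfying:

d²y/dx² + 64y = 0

Characteristic equation: r² + 64 = 0
Roots: r = ±8i (complex conjugates)
General solution: y = C₁cos(8x) + C₂sin(8x)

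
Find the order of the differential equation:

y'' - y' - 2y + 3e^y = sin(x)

The order is 2 (highest derivative is of order 2).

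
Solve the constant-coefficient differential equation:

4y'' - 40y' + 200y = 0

Characteristic equation: 4r² - 40r + 200 = 0
Divide by 4: r² - 10r + 50 = 0
Roots: r = 5 ± 5i (complex conjugates)
General solution: y = e^(5x)(C₁cos(5x) + C₂sin(5x))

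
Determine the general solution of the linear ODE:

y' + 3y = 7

Using integrating factor method:

General solution: y = 7/3 + Ce^(-3x)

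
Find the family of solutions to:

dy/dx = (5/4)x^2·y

Separating variables and integrating:
ln|y| = 5x^3/12 + C

General solution: y = Ce^(5x^3/12)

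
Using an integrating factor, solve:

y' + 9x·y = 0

Using integrating factor method:

General solution: y = Ce^(-9x^2/2)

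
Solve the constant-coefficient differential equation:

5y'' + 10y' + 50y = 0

Characteristic equation: 5r² + 10r + 50 = 0
Divide by 5: r² + 2r + 10 = 0
Roots: r = -1 ± 3i (complex conjugates)
General solution: y = e^(-x)(C₁cos(3x) + C₂sin(3x))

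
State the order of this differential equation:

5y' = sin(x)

The order is 1 (highest derivative is of order 1).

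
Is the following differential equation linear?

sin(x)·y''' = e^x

Yes. Linear (y and its derivatives appear to the first power only, no products of y terms)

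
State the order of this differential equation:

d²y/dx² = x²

The order is 2 (highest derivative is of order 2).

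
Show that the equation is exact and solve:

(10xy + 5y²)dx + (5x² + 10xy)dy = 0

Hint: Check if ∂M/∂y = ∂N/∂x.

Verify exactness: ∂M/∂y = ∂N/∂x ✓
Find F(x,y) such that ∂F/∂x = M, ∂F/∂y = N
Solution: 5x²y + 5xy² = C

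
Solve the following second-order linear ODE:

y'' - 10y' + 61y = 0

Characteristic equation: r² - 10r + 61 = 0
Roots: r = 5 ± 6i (complex conjugates)
General solution: y = e^(5x)(C₁cos(6x) + C₂sin(6x))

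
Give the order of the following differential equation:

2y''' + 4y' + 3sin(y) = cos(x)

The order is 3 (highest derivative is of order 3).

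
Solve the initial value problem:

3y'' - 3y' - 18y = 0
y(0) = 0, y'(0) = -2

General solution: y = C₁e^(3x) + C₂e^(-2x)
Applying ICs: C₁ = -2/5, C₂ = 2/5
Particular solution: y = -(2/5)e^(3x) + (2/5)e^(-2x)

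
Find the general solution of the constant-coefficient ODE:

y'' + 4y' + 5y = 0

Characteristic equation: r² + 4r + 5 = 0
Roots: r = -2 ± i (complex conjugates)
General solution: y = e^(-2x)(C₁cos(x) + C₂sin(x))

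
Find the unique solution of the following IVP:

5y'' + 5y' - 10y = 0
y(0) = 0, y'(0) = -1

General solution: y = C₁e^x + C₂e^(-2x)
Applying ICs: C₁ = -1/3, C₂ = 1/3
Particular solution: y = -(1/3)e^x + (1/3)e^(-2x)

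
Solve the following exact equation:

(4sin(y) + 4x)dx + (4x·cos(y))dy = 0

Verify exactness: ∂M/∂y = ∂N/∂x ✓
Find F(x,y) such that ∂F/∂x = M, ∂F/∂y = N
Solution: 4x·sin(y) + 2x² = C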